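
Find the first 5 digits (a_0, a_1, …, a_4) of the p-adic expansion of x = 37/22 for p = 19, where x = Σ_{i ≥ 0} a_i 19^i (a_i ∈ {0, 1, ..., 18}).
(a_0, …, a_4) = (6, 11, 2, 18, 12)

v_19(37/22) = 0 (numerator and denominator both coprime to 19), so x ∈ ℤ_19^×. Compute digits iteratively via a_i = x_i mod 19, x_{i+1} = (x_i − a_i)/19, with x_0 = x:
  x_0 = 37/22;  a_0 = 6;  x_1 = (x_0 − 6)/19 = -5/22
  x_1 = -5/22;  a_1 = 11;  x_2 = (x_1 − 11)/19 = -13/22
  x_2 = -13/22;  a_2 = 2;  x_3 = (x_2 − 2)/19 = -3/22
  x_3 = -3/22;  a_3 = 18;  x_4 = (x_3 − 18)/19 = -21/22
  x_4 = -21/22;  a_4 = 12;  x_5 = (x_4 − 12)/19 = -15/22
Digits: (6, 11, 2, 18, 12).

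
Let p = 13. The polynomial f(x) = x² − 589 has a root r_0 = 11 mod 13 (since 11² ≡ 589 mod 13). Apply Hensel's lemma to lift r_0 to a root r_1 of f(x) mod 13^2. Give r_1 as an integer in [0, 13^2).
r_1 = 63 (mod 169)

Hensel's recurrence: r_{i+1} = r_i − f(r_i)·(f′(r_i))^{-1} mod 13^{i+2}, with f′(x) = 2x. Iterate:
  r_0 = 11 (mod 13)
  r_1 = 63 (mod 169)
Final: r_1 = 63, and one checks f(r_1) ≡ 0 mod 13^2.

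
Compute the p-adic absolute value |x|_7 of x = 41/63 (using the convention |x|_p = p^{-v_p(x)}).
|41/63|_7 = 7

Step 1 — compute v_7(x) by factoring powers of 7 out of the numerator and denominator: v_7(41/63) = -1. Step 2 — apply |x|_p = p^{-v_p(x)} = 7^{1} = 7.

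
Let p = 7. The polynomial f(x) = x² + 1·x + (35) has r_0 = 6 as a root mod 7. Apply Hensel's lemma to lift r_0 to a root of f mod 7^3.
r_2 = 230 (mod 343)

Hensel: r_{i+1} = r_i − f(r_i)·(f′(r_i))^{-1} mod 7^{i+2}, f′(x) = 2x + 1. Iterate:
  r_0 = 6 (mod 7)
  r_1 = 34 (mod 49)
  r_2 = 230 (mod 343)
Final: r = 230 satisfies f(r) ≡ 0 mod 7^3.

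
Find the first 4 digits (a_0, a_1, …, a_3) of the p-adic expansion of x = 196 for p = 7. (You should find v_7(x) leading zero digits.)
(a_0, …, a_3) = (0, 0, 4, 0)

v_7(196) = 2, so a_0 = ... = a_1 = 0. Factor out: x = 7^2 · u with u = 4 a unit in ℤ_7. Expand u iteratively via a_{v+i} = u_i mod 7, u_{i+1} = (u_i − a_{v+i})/7:
  u_0 = 4;  a_2 = 4;  u_1 = (u_0 − 4)/7 = 0
  u_1 = 0;  a_3 = 0;  u_2 = (u_1 − 0)/7 = 0
Digits: (0, 0, 4, 0).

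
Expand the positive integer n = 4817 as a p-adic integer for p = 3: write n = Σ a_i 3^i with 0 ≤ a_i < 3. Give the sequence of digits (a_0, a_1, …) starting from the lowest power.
(a_0, a_1, …) = (2, 0, 1, 1, 2, 1, 0, 2)

Repeated division by 3 gives the digits low-to-high: 4817 = 2 + 1·3^2 + 1·3^3 + 2·3^4 + 1·3^5 + 2·3^7. Digit sequence: (2, 0, 1, 1, 2, 1, 0, 2).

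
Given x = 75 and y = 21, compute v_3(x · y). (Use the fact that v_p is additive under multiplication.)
v_3(1575) = 2

v_p(x) = 1 (factor: 75 = 3^1 · 25); v_p(y) = 1 (factor: 21 = 3^1 · 7). Additivity: v_p(xy) = v_p(x) + v_p(y) = 1 + 1 = 2. (Direct check: xy = 1575 = 3^2 · (175).)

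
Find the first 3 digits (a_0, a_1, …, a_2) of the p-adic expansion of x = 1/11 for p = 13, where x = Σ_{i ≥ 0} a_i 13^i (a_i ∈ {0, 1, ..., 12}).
(a_0, …, a_2) = (6, 9, 4)

v_13(1/11) = 0 (numerator and denominator both coprime to 13), so x ∈ ℤ_13^×. Compute digits iteratively via a_i = x_i mod 13, x_{i+1} = (x_i − a_i)/13, with x_0 = x:
  x_0 = 1/11;  a_0 = 6;  x_1 = (x_0 − 6)/13 = -5/11
  x_1 = -5/11;  a_1 = 9;  x_2 = (x_1 − 9)/13 = -8/11
  x_2 = -8/11;  a_2 = 4;  x_3 = (x_2 − 4)/13 = -4/11
Digits: (6, 9, 4).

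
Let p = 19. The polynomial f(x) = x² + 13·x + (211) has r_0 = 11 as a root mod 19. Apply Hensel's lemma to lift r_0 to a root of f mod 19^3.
r_2 = 1132 (mod 6859)

Hensel: r_{i+1} = r_i − f(r_i)·(f′(r_i))^{-1} mod 19^{i+2}, f′(x) = 2x + 13. Iterate:
  r_0 = 11 (mod 19)
  r_1 = 49 (mod 361)
  r_2 = 1132 (mod 6859)
Final: r = 1132 satisfies f(r) ≡ 0 mod 19^3.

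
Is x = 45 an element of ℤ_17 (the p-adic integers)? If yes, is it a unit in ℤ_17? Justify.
x ∈ ℤ_17^× (unit); v_17(x) = 0

ℤ_17 = {x ∈ ℚ_17 : v_17(x) ≥ 0} and ℤ_17^× = {x ∈ ℤ_17 : v_17(x) = 0}. Here v_17(45) = v_17(num) − v_17(den) = 0; compare against these criteria.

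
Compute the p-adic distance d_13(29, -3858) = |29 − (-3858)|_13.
d_13(29, -3858) = 1/169

Step 1 — x − y = 29 − (-3858) = 3887. Step 2 — v_13(3887) = 2 (factor: 3887 = (13^2 · 23); the sign does not affect v_p). Step 3 — |x − y|_13 = 13^{-2} = 1/169.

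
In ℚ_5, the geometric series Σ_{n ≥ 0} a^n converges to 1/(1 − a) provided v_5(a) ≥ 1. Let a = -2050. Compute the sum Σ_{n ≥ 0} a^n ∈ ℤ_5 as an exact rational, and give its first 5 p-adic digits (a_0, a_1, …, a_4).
Σ a^n = 1/(1 − a) = 1/2051;  first 5 digits = (1, 0, 3, 3, 0)

v_5(a) = 2 ≥ 1, so the series converges in ℤ_5 to 1/(1 − a) = 1/(1 − (-2050)) = 1/2051. Expand this rational in ℤ_5: compute digits iteratively via d_i = x_i mod 5, x_{i+1} = (x_i − d_i)/5. The first 5 digits are (1, 0, 3, 3, 0).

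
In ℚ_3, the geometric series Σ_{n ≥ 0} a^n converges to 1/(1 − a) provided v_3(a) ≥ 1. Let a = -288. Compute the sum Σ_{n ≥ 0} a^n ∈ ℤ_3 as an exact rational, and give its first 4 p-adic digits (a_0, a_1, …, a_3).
Σ a^n = 1/(1 − a) = 1/289;  first 4 digits = (1, 0, 1, 1)

v_3(a) = 2 ≥ 1, so the series converges in ℤ_3 to 1/(1 − a) = 1/(1 − (-288)) = 1/289. Expand this rational in ℤ_3: compute digits iteratively via d_i = x_i mod 3, x_{i+1} = (x_i − d_i)/3. The first 4 digits are (1, 0, 1, 1).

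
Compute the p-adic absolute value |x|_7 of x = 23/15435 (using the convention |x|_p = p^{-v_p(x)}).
|23/15435|_7 = 343

Step 1 — compute v_7(x) by factoring powers of 7 out of the numerator and denominator: v_7(23/15435) = -3. Step 2 — apply |x|_p = p^{-v_p(x)} = 7^{3} = 343.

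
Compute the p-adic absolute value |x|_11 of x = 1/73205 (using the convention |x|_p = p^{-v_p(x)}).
|1/73205|_11 = 14641

Step 1 — compute v_11(x) by factoring powers of 11 out of the numerator and denominator: v_11(1/73205) = -4. Step 2 — apply |x|_p = p^{-v_p(x)} = 11^{4} = 14641.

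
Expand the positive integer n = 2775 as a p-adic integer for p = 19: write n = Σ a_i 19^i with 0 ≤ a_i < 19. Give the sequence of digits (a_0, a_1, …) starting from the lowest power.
(a_0, a_1, …) = (1, 13, 7)

Repeated division by 19 gives the digits low-to-high: 2775 = 1 + 13·19^1 + 7·19^2. Digit sequence: (1, 13, 7).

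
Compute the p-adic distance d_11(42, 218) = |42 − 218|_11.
d_11(42, 218) = 1/11

Step 1 — x − y = 42 − 218 = -176. Step 2 — v_11(-176) = 1 (factor: -176 = −(11^1 · 16); the sign does not affect v_p). Step 3 — |x − y|_11 = 11^{-1} = 1/11.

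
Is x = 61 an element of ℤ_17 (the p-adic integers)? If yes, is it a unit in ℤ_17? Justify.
x ∈ ℤ_17^× (unit); v_17(x) = 0

ℤ_17 = {x ∈ ℚ_17 : v_17(x) ≥ 0} and ℤ_17^× = {x ∈ ℤ_17 : v_17(x) = 0}. Here v_17(61) = v_17(num) − v_17(den) = 0; compare against these criteria.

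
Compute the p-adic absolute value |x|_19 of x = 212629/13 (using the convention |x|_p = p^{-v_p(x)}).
|212629/13|_19 = 1/6859

Step 1 — compute v_19(x) by factoring powers of 19 out of the numerator and denominator: v_19(212629/13) = 3. Step 2 — apply |x|_p = p^{-v_p(x)} = 19^{-3} = 1/6859.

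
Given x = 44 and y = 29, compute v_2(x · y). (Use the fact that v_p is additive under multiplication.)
v_2(1276) = 2

v_p(x) = 2 (factor: 44 = 2^2 · 11); v_p(y) = 0 (factor: 29 = 2^0 · 29). Additivity: v_p(xy) = v_p(x) + v_p(y) = 2 + 0 = 2. (Direct check: xy = 1276 = 2^2 · (319).)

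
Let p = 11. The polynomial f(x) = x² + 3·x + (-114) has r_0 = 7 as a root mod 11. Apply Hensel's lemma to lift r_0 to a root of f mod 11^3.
r_2 = 337 (mod 1331)

Hensel: r_{i+1} = r_i − f(r_i)·(f′(r_i))^{-1} mod 11^{i+2}, f′(x) = 2x + 3. Iterate:
  r_0 = 7 (mod 11)
  r_1 = 95 (mod 121)
  r_2 = 337 (mod 1331)
Final: r = 337 satisfies f(r) ≡ 0 mod 11^3.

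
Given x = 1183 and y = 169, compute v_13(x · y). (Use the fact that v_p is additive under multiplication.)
v_13(199927) = 4

v_p(x) = 2 (factor: 1183 = 13^2 · 7); v_p(y) = 2 (factor: 169 = 13^2 · 1). Additivity: v_p(xy) = v_p(x) + v_p(y) = 2 + 2 = 4. (Direct check: xy = 199927 = 13^4 · (7).)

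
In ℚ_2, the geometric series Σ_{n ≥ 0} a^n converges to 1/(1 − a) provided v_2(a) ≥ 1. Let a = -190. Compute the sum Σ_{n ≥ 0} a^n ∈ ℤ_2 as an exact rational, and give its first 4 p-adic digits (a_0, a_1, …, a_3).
Σ a^n = 1/(1 − a) = 1/191;  first 4 digits = (1, 1, 1, 1)

v_2(a) = 1 ≥ 1, so the series converges in ℤ_2 to 1/(1 − a) = 1/(1 − (-190)) = 1/191. Expand this rational in ℤ_2: compute digits iteratively via d_i = x_i mod 2, x_{i+1} = (x_i − d_i)/2. The first 4 digits are (1, 1, 1, 1).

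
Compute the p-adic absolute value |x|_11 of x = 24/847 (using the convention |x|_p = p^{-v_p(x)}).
|24/847|_11 = 121

Step 1 — compute v_11(x) by factoring powers of 11 out of the numerator and denominator: v_11(24/847) = -2. Step 2 — apply |x|_p = p^{-v_p(x)} = 11^{2} = 121.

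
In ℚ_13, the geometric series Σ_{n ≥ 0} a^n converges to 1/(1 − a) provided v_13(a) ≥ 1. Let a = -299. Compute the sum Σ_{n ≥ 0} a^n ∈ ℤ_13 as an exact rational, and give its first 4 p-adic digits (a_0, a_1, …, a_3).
Σ a^n = 1/(1 − a) = 1/300;  first 4 digits = (1, 3, 7, 2)

v_13(a) = 1 ≥ 1, so the series converges in ℤ_13 to 1/(1 − a) = 1/(1 − (-299)) = 1/300. Expand this rational in ℤ_13: compute digits iteratively via d_i = x_i mod 13, x_{i+1} = (x_i − d_i)/13. The first 4 digits are (1, 3, 7, 2).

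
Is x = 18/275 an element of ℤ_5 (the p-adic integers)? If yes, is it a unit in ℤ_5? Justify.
x ∉ ℤ_5 (v_5(x) = -2 < 0)

ℤ_5 = {x ∈ ℚ_5 : v_5(x) ≥ 0} and ℤ_5^× = {x ∈ ℤ_5 : v_5(x) = 0}. Here v_5(18/275) = v_5(num) − v_5(den) = -2; compare against these criteria.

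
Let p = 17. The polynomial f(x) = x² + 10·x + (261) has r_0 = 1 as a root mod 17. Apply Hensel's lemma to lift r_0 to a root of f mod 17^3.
r_2 = 2483 (mod 4913)

Hensel: r_{i+1} = r_i − f(r_i)·(f′(r_i))^{-1} mod 17^{i+2}, f′(x) = 2x + 10. Iterate:
  r_0 = 1 (mod 17)
  r_1 = 171 (mod 289)
  r_2 = 2483 (mod 4913)
Final: r = 2483 satisfies f(r) ≡ 0 mod 17^3.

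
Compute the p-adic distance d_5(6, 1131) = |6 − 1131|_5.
d_5(6, 1131) = 1/125

Step 1 — x − y = 6 − 1131 = -1125. Step 2 — v_5(-1125) = 3 (factor: -1125 = −(5^3 · 9); the sign does not affect v_p). Step 3 — |x − y|_5 = 5^{-3} = 1/125.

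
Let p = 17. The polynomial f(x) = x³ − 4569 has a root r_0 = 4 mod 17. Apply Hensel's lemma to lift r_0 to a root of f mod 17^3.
r_2 = 2741 (mod 4913)

Hensel: r_{i+1} = r_i − f(r_i)/f′(r_i) mod 17^{i+2}, where f′(x) = 3x². Iterate:
  r_0 = 4 (mod 17)
  r_1 = 140 (mod 289)
  r_2 = 2741 (mod 4913)
Final: r = 2741 with f(r) ≡ 0 mod 17^3.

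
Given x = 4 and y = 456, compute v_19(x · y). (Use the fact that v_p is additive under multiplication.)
v_19(1824) = 1

v_p(x) = 0 (factor: 4 = 19^0 · 4); v_p(y) = 1 (factor: 456 = 19^1 · 24). Additivity: v_p(xy) = v_p(x) + v_p(y) = 0 + 1 = 1. (Direct check: xy = 1824 = 19^1 · (96).)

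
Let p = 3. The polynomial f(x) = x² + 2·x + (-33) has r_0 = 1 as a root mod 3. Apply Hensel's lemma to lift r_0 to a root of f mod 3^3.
r_2 = 13 (mod 27)

Hensel: r_{i+1} = r_i − f(r_i)·(f′(r_i))^{-1} mod 3^{i+2}, f′(x) = 2x + 2. Iterate:
  r_0 = 1 (mod 3)
  r_1 = 4 (mod 9)
  r_2 = 13 (mod 27)
Final: r = 13 satisfies f(r) ≡ 0 mod 3^3.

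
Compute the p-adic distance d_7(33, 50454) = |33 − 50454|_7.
d_7(33, 50454) = 1/16807

Step 1 — x − y = 33 − 50454 = -50421. Step 2 — v_7(-50421) = 5 (factor: -50421 = −(7^5 · 3); the sign does not affect v_p). Step 3 — |x − y|_7 = 7^{-5} = 1/16807.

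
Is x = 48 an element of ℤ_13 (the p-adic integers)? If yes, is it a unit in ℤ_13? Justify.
x ∈ ℤ_13^× (unit); v_13(x) = 0

ℤ_13 = {x ∈ ℚ_13 : v_13(x) ≥ 0} and ℤ_13^× = {x ∈ ℤ_13 : v_13(x) = 0}. Here v_13(48) = v_13(num) − v_13(den) = 0; compare against these criteria.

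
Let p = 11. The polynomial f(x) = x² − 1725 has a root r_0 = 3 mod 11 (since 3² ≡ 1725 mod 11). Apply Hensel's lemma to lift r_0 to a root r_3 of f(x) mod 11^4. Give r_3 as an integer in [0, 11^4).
r_3 = 4403 (mod 14641)

Hensel's recurrence: r_{i+1} = r_i − f(r_i)·(f′(r_i))^{-1} mod 11^{i+2}, with f′(x) = 2x. Iterate:
  r_0 = 3 (mod 11)
  r_1 = 47 (mod 121)
  r_2 = 410 (mod 1331)
  r_3 = 4403 (mod 14641)
Final: r_3 = 4403, and one checks f(r_3) ≡ 0 mod 11^4.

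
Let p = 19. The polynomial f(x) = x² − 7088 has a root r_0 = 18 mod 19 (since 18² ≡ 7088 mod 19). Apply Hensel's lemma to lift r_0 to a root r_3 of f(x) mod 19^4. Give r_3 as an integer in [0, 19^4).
r_3 = 109268 (mod 130321)

Hensel's recurrence: r_{i+1} = r_i − f(r_i)·(f′(r_i))^{-1} mod 19^{i+2}, with f′(x) = 2x. Iterate:
  r_0 = 18 (mod 19)
  r_1 = 246 (mod 361)
  r_2 = 6383 (mod 6859)
  r_3 = 109268 (mod 130321)
Final: r_3 = 109268, and one checks f(r_3) ≡ 0 mod 19^4.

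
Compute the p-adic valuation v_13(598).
v_13(598) = 1

v_13(n) is the largest exponent k such that 13^k divides n. Factor out: 598 = 13^1 · 46. (Sign doesn't affect v_p.) So v_13(598) = 1.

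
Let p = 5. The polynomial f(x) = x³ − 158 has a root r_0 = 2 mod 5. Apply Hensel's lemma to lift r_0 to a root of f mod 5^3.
r_2 = 77 (mod 125)

Hensel: r_{i+1} = r_i − f(r_i)/f′(r_i) mod 5^{i+2}, where f′(x) = 3x². Iterate:
  r_0 = 2 (mod 5)
  r_1 = 2 (mod 25)
  r_2 = 77 (mod 125)
Final: r = 77 with f(r) ≡ 0 mod 5^3.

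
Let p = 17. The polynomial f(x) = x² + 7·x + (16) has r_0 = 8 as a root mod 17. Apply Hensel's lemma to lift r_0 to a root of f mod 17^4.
r_3 = 29078 (mod 83521)

Hensel: r_{i+1} = r_i − f(r_i)·(f′(r_i))^{-1} mod 17^{i+2}, f′(x) = 2x + 7. Iterate:
  r_0 = 8 (mod 17)
  r_1 = 178 (mod 289)
  r_2 = 4513 (mod 4913)
  r_3 = 29078 (mod 83521)
Final: r = 29078 satisfies f(r) ≡ 0 mod 17^4.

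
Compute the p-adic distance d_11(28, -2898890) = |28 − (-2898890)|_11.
d_11(28, -2898890) = 1/161051

Step 1 — x − y = 28 − (-2898890) = 2898918. Step 2 — v_11(2898918) = 5 (factor: 2898918 = (11^5 · 18); the sign does not affect v_p). Step 3 — |x − y|_11 = 11^{-5} = 1/161051.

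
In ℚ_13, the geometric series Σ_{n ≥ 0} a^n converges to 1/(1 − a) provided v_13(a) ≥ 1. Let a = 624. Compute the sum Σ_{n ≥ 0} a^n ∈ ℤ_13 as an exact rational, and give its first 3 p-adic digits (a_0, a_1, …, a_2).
Σ a^n = 1/(1 − a) = -1/623;  first 3 digits = (1, 9, 6)

v_13(a) = 1 ≥ 1, so the series converges in ℤ_13 to 1/(1 − a) = 1/(1 − 624) = -1/623. Expand this rational in ℤ_13: compute digits iteratively via d_i = x_i mod 13, x_{i+1} = (x_i − d_i)/13. The first 3 digits are (1, 9, 6).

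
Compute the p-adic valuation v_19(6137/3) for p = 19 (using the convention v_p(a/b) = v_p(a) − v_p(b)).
v_19(6137/3) = 2

Factor powers of 19 from the numerator and denominator of the reduced fraction: 6137 = 19^2 · 17 and 3 = 19^0 · 3. Apply v_p(a/b) = v_p(a) − v_p(b): v_19(6137/3) = 2 − 0 = 2.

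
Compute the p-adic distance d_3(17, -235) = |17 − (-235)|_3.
d_3(17, -235) = 1/9

Step 1 — x − y = 17 − (-235) = 252. Step 2 — v_3(252) = 2 (factor: 252 = (3^2 · 28); the sign does not affect v_p). Step 3 — |x − y|_3 = 3^{-2} = 1/9.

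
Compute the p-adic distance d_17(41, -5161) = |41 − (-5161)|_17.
d_17(41, -5161) = 1/289

Step 1 — x − y = 41 − (-5161) = 5202. Step 2 — v_17(5202) = 2 (factor: 5202 = (17^2 · 18); the sign does not affect v_p). Step 3 — |x − y|_17 = 17^{-2} = 1/289.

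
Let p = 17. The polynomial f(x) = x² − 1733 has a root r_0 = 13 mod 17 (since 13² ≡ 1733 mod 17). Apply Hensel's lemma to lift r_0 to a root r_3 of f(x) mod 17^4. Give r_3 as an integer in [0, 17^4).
r_3 = 5453 (mod 83521)

Hensel's recurrence: r_{i+1} = r_i − f(r_i)·(f′(r_i))^{-1} mod 17^{i+2}, with f′(x) = 2x. Iterate:
  r_0 = 13 (mod 17)
  r_1 = 251 (mod 289)
  r_2 = 540 (mod 4913)
  r_3 = 5453 (mod 83521)
Final: r_3 = 5453, and one checks f(r_3) ≡ 0 mod 17^4.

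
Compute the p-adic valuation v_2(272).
v_2(272) = 4

v_2(n) is the largest exponent k such that 2^k divides n. Factor out: 272 = 2^4 · 17. (Sign doesn't affect v_p.) So v_2(272) = 4.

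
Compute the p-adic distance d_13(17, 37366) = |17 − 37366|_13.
d_13(17, 37366) = 1/2197

Step 1 — x − y = 17 − 37366 = -37349. Step 2 — v_13(-37349) = 3 (factor: -37349 = −(13^3 · 17); the sign does not affect v_p). Step 3 — |x − y|_13 = 13^{-3} = 1/2197.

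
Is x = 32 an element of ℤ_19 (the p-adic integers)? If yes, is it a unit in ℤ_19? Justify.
x ∈ ℤ_19^× (unit); v_19(x) = 0

ℤ_19 = {x ∈ ℚ_19 : v_19(x) ≥ 0} and ℤ_19^× = {x ∈ ℤ_19 : v_19(x) = 0}. Here v_19(32) = v_19(num) − v_19(den) = 0; compare against these criteria.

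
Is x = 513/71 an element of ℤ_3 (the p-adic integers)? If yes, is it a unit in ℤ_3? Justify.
x ∈ ℤ_3 but not a unit; v_3(x) = 3 > 0

ℤ_3 = {x ∈ ℚ_3 : v_3(x) ≥ 0} and ℤ_3^× = {x ∈ ℤ_3 : v_3(x) = 0}. Here v_3(513/71) = v_3(num) − v_3(den) = 3; compare against these criteria.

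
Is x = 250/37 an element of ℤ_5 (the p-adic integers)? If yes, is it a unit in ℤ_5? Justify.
x ∈ ℤ_5 but not a unit; v_5(x) = 3 > 0

ℤ_5 = {x ∈ ℚ_5 : v_5(x) ≥ 0} and ℤ_5^× = {x ∈ ℤ_5 : v_5(x) = 0}. Here v_5(250/37) = v_5(num) − v_5(den) = 3; compare against these criteria.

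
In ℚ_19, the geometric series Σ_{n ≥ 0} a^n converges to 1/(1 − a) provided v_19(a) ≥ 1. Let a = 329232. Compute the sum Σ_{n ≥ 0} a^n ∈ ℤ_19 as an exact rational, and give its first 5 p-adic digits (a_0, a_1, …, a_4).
Σ a^n = 1/(1 − a) = -1/329231;  first 5 digits = (1, 0, 0, 10, 2)

v_19(a) = 3 ≥ 1, so the series converges in ℤ_19 to 1/(1 − a) = 1/(1 − 329232) = -1/329231. Expand this rational in ℤ_19: compute digits iteratively via d_i = x_i mod 19, x_{i+1} = (x_i − d_i)/19. The first 5 digits are (1, 0, 0, 10, 2).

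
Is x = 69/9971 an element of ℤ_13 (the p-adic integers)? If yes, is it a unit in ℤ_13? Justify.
x ∉ ℤ_13 (v_13(x) = -2 < 0)

ℤ_13 = {x ∈ ℚ_13 : v_13(x) ≥ 0} and ℤ_13^× = {x ∈ ℤ_13 : v_13(x) = 0}. Here v_13(69/9971) = v_13(num) − v_13(den) = -2; compare against these criteria.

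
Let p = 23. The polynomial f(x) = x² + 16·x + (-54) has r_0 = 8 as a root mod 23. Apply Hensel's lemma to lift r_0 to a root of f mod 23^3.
r_2 = 10220 (mod 12167)

Hensel: r_{i+1} = r_i − f(r_i)·(f′(r_i))^{-1} mod 23^{i+2}, f′(x) = 2x + 16. Iterate:
  r_0 = 8 (mod 23)
  r_1 = 169 (mod 529)
  r_2 = 10220 (mod 12167)
Final: r = 10220 satisfies f(r) ≡ 0 mod 23^3.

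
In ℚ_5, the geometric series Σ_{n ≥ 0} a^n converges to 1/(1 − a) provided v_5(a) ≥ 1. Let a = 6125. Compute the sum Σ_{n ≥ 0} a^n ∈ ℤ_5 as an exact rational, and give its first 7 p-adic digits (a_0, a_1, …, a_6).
Σ a^n = 1/(1 − a) = -1/6124;  first 7 digits = (1, 0, 0, 4, 4, 1, 1)

v_5(a) = 3 ≥ 1, so the series converges in ℤ_5 to 1/(1 − a) = 1/(1 − 6125) = -1/6124. Expand this rational in ℤ_5: compute digits iteratively via d_i = x_i mod 5, x_{i+1} = (x_i − d_i)/5. The first 7 digits are (1, 0, 0, 4, 4, 1, 1).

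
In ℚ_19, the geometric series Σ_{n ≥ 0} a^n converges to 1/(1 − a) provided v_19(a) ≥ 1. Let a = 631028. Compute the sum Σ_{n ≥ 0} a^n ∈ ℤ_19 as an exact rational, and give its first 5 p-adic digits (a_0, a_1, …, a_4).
Σ a^n = 1/(1 − a) = -1/631027;  first 5 digits = (1, 0, 0, 16, 4)

v_19(a) = 3 ≥ 1, so the series converges in ℤ_19 to 1/(1 − a) = 1/(1 − 631028) = -1/631027. Expand this rational in ℤ_19: compute digits iteratively via d_i = x_i mod 19, x_{i+1} = (x_i − d_i)/19. The first 5 digits are (1, 0, 0, 16, 4).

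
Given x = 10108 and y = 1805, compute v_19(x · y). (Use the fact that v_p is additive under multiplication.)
v_19(18244940) = 4

v_p(x) = 2 (factor: 10108 = 19^2 · 28); v_p(y) = 2 (factor: 1805 = 19^2 · 5). Additivity: v_p(xy) = v_p(x) + v_p(y) = 2 + 2 = 4. (Direct check: xy = 18244940 = 19^4 · (140).)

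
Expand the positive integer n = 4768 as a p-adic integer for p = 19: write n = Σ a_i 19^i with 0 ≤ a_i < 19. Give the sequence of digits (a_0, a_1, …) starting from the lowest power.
(a_0, a_1, …) = (18, 3, 13)

Repeated division by 19 gives the digits low-to-high: 4768 = 18 + 3·19^1 + 13·19^2. Digit sequence: (18, 3, 13).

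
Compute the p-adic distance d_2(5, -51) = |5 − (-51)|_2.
d_2(5, -51) = 1/8

Step 1 — x − y = 5 − (-51) = 56. Step 2 — v_2(56) = 3 (factor: 56 = (2^3 · 7); the sign does not affect v_p). Step 3 — |x − y|_2 = 2^{-3} = 1/8.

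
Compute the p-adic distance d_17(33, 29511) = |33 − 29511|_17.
d_17(33, 29511) = 1/4913

Step 1 — x − y = 33 − 29511 = -29478. Step 2 — v_17(-29478) = 3 (factor: -29478 = −(17^3 · 6); the sign does not affect v_p). Step 3 — |x − y|_17 = 17^{-3} = 1/4913.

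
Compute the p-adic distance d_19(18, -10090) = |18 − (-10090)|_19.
d_19(18, -10090) = 1/361

Step 1 — x − y = 18 − (-10090) = 10108. Step 2 — v_19(10108) = 2 (factor: 10108 = (19^2 · 28); the sign does not affect v_p). Step 3 — |x − y|_19 = 19^{-2} = 1/361.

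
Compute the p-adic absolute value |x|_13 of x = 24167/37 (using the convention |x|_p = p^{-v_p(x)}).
|24167/37|_13 = 1/2197

Step 1 — compute v_13(x) by factoring powers of 13 out of the numerator and denominator: v_13(24167/37) = 3. Step 2 — apply |x|_p = p^{-v_p(x)} = 13^{-3} = 1/2197.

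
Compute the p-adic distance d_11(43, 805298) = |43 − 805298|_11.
d_11(43, 805298) = 1/161051

Step 1 — x − y = 43 − 805298 = -805255. Step 2 — v_11(-805255) = 5 (factor: -805255 = −(11^5 · 5); the sign does not affect v_p). Step 3 — |x − y|_11 = 11^{-5} = 1/161051.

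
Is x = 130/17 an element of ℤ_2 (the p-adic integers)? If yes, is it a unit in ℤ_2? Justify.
x ∈ ℤ_2 but not a unit; v_2(x) = 1 > 0

ℤ_2 = {x ∈ ℚ_2 : v_2(x) ≥ 0} and ℤ_2^× = {x ∈ ℤ_2 : v_2(x) = 0}. Here v_2(130/17) = v_2(num) − v_2(den) = 1; compare against these criteria.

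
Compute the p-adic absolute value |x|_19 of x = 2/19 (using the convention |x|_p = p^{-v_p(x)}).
|2/19|_19 = 19

Step 1 — compute v_19(x) by factoring powers of 19 out of the numerator and denominator: v_19(2/19) = -1. Step 2 — apply |x|_p = p^{-v_p(x)} = 19^{1} = 19.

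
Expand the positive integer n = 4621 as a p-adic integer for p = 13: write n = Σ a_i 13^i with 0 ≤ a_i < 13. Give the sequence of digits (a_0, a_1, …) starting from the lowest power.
(a_0, a_1, …) = (6, 4, 1, 2)

Repeated division by 13 gives the digits low-to-high: 4621 = 6 + 4·13^1 + 1·13^2 + 2·13^3. Digit sequence: (6, 4, 1, 2).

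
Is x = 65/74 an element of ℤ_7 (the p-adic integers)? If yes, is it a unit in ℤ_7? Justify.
x ∈ ℤ_7^× (unit); v_7(x) = 0

ℤ_7 = {x ∈ ℚ_7 : v_7(x) ≥ 0} and ℤ_7^× = {x ∈ ℤ_7 : v_7(x) = 0}. Here v_7(65/74) = v_7(num) − v_7(den) = 0; compare against these criteria.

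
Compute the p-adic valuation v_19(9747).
v_19(9747) = 2

v_19(n) is the largest exponent k such that 19^k divides n. Factor out: 9747 = 19^2 · 27. (Sign doesn't affect v_p.) So v_19(9747) = 2.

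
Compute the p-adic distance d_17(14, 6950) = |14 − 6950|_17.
d_17(14, 6950) = 1/289

Step 1 — x − y = 14 − 6950 = -6936. Step 2 — v_17(-6936) = 2 (factor: -6936 = −(17^2 · 24); the sign does not affect v_p). Step 3 — |x − y|_17 = 17^{-2} = 1/289.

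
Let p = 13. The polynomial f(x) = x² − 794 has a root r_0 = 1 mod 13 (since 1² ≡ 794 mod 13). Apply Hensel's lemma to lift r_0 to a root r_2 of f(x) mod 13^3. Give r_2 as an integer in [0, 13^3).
r_2 = 1158 (mod 2197)

Hensel's recurrence: r_{i+1} = r_i − f(r_i)·(f′(r_i))^{-1} mod 13^{i+2}, with f′(x) = 2x. Iterate:
  r_0 = 1 (mod 13)
  r_1 = 144 (mod 169)
  r_2 = 1158 (mod 2197)
Final: r_2 = 1158, and one checks f(r_2) ≡ 0 mod 13^3.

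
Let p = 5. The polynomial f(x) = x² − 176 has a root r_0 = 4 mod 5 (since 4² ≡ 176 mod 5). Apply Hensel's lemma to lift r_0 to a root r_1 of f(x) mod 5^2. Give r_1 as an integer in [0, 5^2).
r_1 = 24 (mod 25)

Hensel's recurrence: r_{i+1} = r_i − f(r_i)·(f′(r_i))^{-1} mod 5^{i+2}, with f′(x) = 2x. Iterate:
  r_0 = 4 (mod 5)
  r_1 = 24 (mod 25)
Final: r_1 = 24, and one checks f(r_1) ≡ 0 mod 5^2.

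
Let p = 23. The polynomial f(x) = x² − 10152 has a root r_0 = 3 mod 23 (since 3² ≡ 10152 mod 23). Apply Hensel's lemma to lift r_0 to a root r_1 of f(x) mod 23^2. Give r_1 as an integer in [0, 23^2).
r_1 = 371 (mod 529)

Hensel's recurrence: r_{i+1} = r_i − f(r_i)·(f′(r_i))^{-1} mod 23^{i+2}, with f′(x) = 2x. Iterate:
  r_0 = 3 (mod 23)
  r_1 = 371 (mod 529)
Final: r_1 = 371, and one checks f(r_1) ≡ 0 mod 23^2.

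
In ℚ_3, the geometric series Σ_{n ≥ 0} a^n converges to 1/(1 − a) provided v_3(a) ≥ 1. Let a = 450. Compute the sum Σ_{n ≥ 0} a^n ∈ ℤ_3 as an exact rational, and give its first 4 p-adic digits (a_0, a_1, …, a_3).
Σ a^n = 1/(1 − a) = -1/449;  first 4 digits = (1, 0, 2, 1)

v_3(a) = 2 ≥ 1, so the series converges in ℤ_3 to 1/(1 − a) = 1/(1 − 450) = -1/449. Expand this rational in ℤ_3: compute digits iteratively via d_i = x_i mod 3, x_{i+1} = (x_i − d_i)/3. The first 4 digits are (1, 0, 2, 1).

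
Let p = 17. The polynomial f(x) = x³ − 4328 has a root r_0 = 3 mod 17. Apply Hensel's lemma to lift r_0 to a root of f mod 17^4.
r_3 = 59129 (mod 83521)

Hensel: r_{i+1} = r_i − f(r_i)/f′(r_i) mod 17^{i+2}, where f′(x) = 3x². Iterate:
  r_0 = 3 (mod 17)
  r_1 = 173 (mod 289)
  r_2 = 173 (mod 4913)
  r_3 = 59129 (mod 83521)
Final: r = 59129 with f(r) ≡ 0 mod 17^4.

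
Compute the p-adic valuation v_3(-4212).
v_3(-4212) = 4

v_3(n) is the largest exponent k such that 3^k divides n. Factor out: -4212 = -3^4 · 52. (Sign doesn't affect v_p.) So v_3(-4212) = 4.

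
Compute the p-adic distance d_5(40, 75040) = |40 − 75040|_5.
d_5(40, 75040) = 1/3125

Step 1 — x − y = 40 − 75040 = -75000. Step 2 — v_5(-75000) = 5 (factor: -75000 = −(5^5 · 24); the sign does not affect v_p). Step 3 — |x − y|_5 = 5^{-5} = 1/3125.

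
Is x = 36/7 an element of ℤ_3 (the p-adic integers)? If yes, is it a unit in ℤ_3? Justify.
x ∈ ℤ_3 but not a unit; v_3(x) = 2 > 0

ℤ_3 = {x ∈ ℚ_3 : v_3(x) ≥ 0} and ℤ_3^× = {x ∈ ℤ_3 : v_3(x) = 0}. Here v_3(36/7) = v_3(num) − v_3(den) = 2; compare against these criteria.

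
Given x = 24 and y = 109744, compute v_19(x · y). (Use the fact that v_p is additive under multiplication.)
v_19(2633856) = 3

v_p(x) = 0 (factor: 24 = 19^0 · 24); v_p(y) = 3 (factor: 109744 = 19^3 · 16). Additivity: v_p(xy) = v_p(x) + v_p(y) = 0 + 3 = 3. (Direct check: xy = 2633856 = 19^3 · (384).)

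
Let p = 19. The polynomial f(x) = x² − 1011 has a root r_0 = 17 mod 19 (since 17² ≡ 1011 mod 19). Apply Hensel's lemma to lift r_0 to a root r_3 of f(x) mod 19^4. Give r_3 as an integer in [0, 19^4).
r_3 = 30702 (mod 130321)

Hensel's recurrence: r_{i+1} = r_i − f(r_i)·(f′(r_i))^{-1} mod 19^{i+2}, with f′(x) = 2x. Iterate:
  r_0 = 17 (mod 19)
  r_1 = 17 (mod 361)
  r_2 = 3266 (mod 6859)
  r_3 = 30702 (mod 130321)
Final: r_3 = 30702, and one checks f(r_3) ≡ 0 mod 19^4.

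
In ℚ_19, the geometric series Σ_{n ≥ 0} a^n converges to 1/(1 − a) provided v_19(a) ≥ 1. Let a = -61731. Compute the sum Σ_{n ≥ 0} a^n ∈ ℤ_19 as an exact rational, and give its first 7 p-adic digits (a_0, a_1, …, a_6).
Σ a^n = 1/(1 − a) = 1/61732;  first 7 digits = (1, 0, 0, 10, 18, 18, 4)

v_19(a) = 3 ≥ 1, so the series converges in ℤ_19 to 1/(1 − a) = 1/(1 − (-61731)) = 1/61732. Expand this rational in ℤ_19: compute digits iteratively via d_i = x_i mod 19, x_{i+1} = (x_i − d_i)/19. The first 7 digits are (1, 0, 0, 10, 18, 18, 4).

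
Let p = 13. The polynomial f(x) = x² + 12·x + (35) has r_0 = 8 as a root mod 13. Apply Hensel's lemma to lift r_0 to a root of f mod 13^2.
r_1 = 164 (mod 169)

Hensel: r_{i+1} = r_i − f(r_i)·(f′(r_i))^{-1} mod 13^{i+2}, f′(x) = 2x + 12. Iterate:
  r_0 = 8 (mod 13)
  r_1 = 164 (mod 169)
Final: r = 164 satisfies f(r) ≡ 0 mod 13^2.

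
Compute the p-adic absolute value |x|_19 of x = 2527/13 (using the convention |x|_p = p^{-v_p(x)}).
|2527/13|_19 = 1/361

Step 1 — compute v_19(x) by factoring powers of 19 out of the numerator and denominator: v_19(2527/13) = 2. Step 2 — apply |x|_p = p^{-v_p(x)} = 19^{-2} = 1/361.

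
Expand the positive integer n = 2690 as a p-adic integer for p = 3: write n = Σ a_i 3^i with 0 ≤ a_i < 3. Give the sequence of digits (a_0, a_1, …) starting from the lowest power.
(a_0, a_1, …) = (2, 2, 1, 0, 0, 2, 0, 1)

Repeated division by 3 gives the digits low-to-high: 2690 = 2 + 2·3^1 + 1·3^2 + 2·3^5 + 1·3^7. Digit sequence: (2, 2, 1, 0, 0, 2, 0, 1).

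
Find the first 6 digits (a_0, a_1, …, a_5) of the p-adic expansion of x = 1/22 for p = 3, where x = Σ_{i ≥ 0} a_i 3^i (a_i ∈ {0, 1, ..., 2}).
(a_0, …, a_5) = (1, 2, 1, 2, 2, 0)

v_3(1/22) = 0 (numerator and denominator both coprime to 3), so x ∈ ℤ_3^×. Compute digits iteratively via a_i = x_i mod 3, x_{i+1} = (x_i − a_i)/3, with x_0 = x:
  x_0 = 1/22;  a_0 = 1;  x_1 = (x_0 − 1)/3 = -7/22
  x_1 = -7/22;  a_1 = 2;  x_2 = (x_1 − 2)/3 = -17/22
  x_2 = -17/22;  a_2 = 1;  x_3 = (x_2 − 1)/3 = -13/22
  x_3 = -13/22;  a_3 = 2;  x_4 = (x_3 − 2)/3 = -19/22
  x_4 = -19/22;  a_4 = 2;  x_5 = (x_4 − 2)/3 = -21/22
  x_5 = -21/22;  a_5 = 0;  x_6 = (x_5 − 0)/3 = -7/22
Digits: (1, 2, 1, 2, 2, 0).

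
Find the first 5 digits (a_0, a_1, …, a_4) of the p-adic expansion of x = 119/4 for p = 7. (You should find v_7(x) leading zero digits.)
(a_0, …, a_4) = (0, 6, 5, 1, 5)

v_7(119/4) = 1, so a_0 = ... = a_0 = 0. Factor out: x = 7^1 · u with u = 17/4 a unit in ℤ_7. Expand u iteratively via a_{v+i} = u_i mod 7, u_{i+1} = (u_i − a_{v+i})/7:
  u_0 = 17/4;  a_1 = 6;  u_1 = (u_0 − 6)/7 = -1/4
  u_1 = -1/4;  a_2 = 5;  u_2 = (u_1 − 5)/7 = -3/4
  u_2 = -3/4;  a_3 = 1;  u_3 = (u_2 − 1)/7 = -1/4
  u_3 = -1/4;  a_4 = 5;  u_4 = (u_3 − 5)/7 = -3/4
Digits: (0, 6, 5, 1, 5).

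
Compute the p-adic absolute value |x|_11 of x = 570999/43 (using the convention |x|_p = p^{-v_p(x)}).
|570999/43|_11 = 1/14641

Step 1 — compute v_11(x) by factoring powers of 11 out of the numerator and denominator: v_11(570999/43) = 4. Step 2 — apply |x|_p = p^{-v_p(x)} = 11^{-4} = 1/14641.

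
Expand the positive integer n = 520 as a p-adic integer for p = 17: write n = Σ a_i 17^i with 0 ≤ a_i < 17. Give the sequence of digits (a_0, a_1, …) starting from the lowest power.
(a_0, a_1, …) = (10, 13, 1)

Repeated division by 17 gives the digits low-to-high: 520 = 10 + 13·17^1 + 1·17^2. Digit sequence: (10, 13, 1).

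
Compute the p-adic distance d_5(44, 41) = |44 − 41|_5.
d_5(44, 41) = 1

Step 1 — x − y = 44 − 41 = 3. Step 2 — v_5(3) = 0 (factor: 3 = (5^0 · 3); the sign does not affect v_p). Step 3 — |x − y|_5 = 5^{0} = 1.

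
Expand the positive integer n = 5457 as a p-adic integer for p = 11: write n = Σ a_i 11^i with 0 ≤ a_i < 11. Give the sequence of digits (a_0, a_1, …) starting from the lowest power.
(a_0, a_1, …) = (1, 1, 1, 4)

Repeated division by 11 gives the digits low-to-high: 5457 = 1 + 1·11^1 + 1·11^2 + 4·11^3. Digit sequence: (1, 1, 1, 4).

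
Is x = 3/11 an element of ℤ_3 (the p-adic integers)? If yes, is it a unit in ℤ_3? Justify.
x ∈ ℤ_3 but not a unit; v_3(x) = 1 > 0

ℤ_3 = {x ∈ ℚ_3 : v_3(x) ≥ 0} and ℤ_3^× = {x ∈ ℤ_3 : v_3(x) = 0}. Here v_3(3/11) = v_3(num) − v_3(den) = 1; compare against these criteria.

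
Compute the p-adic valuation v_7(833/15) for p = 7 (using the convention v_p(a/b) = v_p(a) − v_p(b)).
v_7(833/15) = 2

Factor powers of 7 from the numerator and denominator of the reduced fraction: 833 = 7^2 · 17 and 15 = 7^0 · 15. Apply v_p(a/b) = v_p(a) − v_p(b): v_7(833/15) = 2 − 0 = 2.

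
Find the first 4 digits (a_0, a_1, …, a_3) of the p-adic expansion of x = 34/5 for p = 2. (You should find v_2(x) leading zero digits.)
(a_0, …, a_3) = (0, 1, 0, 1)

v_2(34/5) = 1, so a_0 = ... = a_0 = 0. Factor out: x = 2^1 · u with u = 17/5 a unit in ℤ_2. Expand u iteratively via a_{v+i} = u_i mod 2, u_{i+1} = (u_i − a_{v+i})/2:
  u_0 = 17/5;  a_1 = 1;  u_1 = (u_0 − 1)/2 = 6/5
  u_1 = 6/5;  a_2 = 0;  u_2 = (u_1 − 0)/2 = 3/5
  u_2 = 3/5;  a_3 = 1;  u_3 = (u_2 − 1)/2 = -1/5
Digits: (0, 1, 0, 1).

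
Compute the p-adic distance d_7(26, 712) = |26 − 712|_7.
d_7(26, 712) = 1/343

Step 1 — x − y = 26 − 712 = -686. Step 2 — v_7(-686) = 3 (factor: -686 = −(7^3 · 2); the sign does not affect v_p). Step 3 — |x − y|_7 = 7^{-3} = 1/343.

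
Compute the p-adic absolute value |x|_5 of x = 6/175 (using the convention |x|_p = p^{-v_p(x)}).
|6/175|_5 = 25

Step 1 — compute v_5(x) by factoring powers of 5 out of the numerator and denominator: v_5(6/175) = -2. Step 2 — apply |x|_p = p^{-v_p(x)} = 5^{2} = 25.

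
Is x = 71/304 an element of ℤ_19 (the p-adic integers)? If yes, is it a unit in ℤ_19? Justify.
x ∉ ℤ_19 (v_19(x) = -1 < 0)

ℤ_19 = {x ∈ ℚ_19 : v_19(x) ≥ 0} and ℤ_19^× = {x ∈ ℤ_19 : v_19(x) = 0}. Here v_19(71/304) = v_19(num) − v_19(den) = -1; compare against these criteria.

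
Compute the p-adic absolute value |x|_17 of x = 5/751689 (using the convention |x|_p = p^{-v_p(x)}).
|5/751689|_17 = 83521

Step 1 — compute v_17(x) by factoring powers of 17 out of the numerator and denominator: v_17(5/751689) = -4. Step 2 — apply |x|_p = p^{-v_p(x)} = 17^{4} = 83521.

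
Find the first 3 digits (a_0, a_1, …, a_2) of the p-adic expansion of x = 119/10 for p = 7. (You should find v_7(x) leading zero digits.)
(a_0, …, a_2) = (0, 1, 5)

v_7(119/10) = 1, so a_0 = ... = a_0 = 0. Factor out: x = 7^1 · u with u = 17/10 a unit in ℤ_7. Expand u iteratively via a_{v+i} = u_i mod 7, u_{i+1} = (u_i − a_{v+i})/7:
  u_0 = 17/10;  a_1 = 1;  u_1 = (u_0 − 1)/7 = 1/10
  u_1 = 1/10;  a_2 = 5;  u_2 = (u_1 − 5)/7 = -7/10
Digits: (0, 1, 5).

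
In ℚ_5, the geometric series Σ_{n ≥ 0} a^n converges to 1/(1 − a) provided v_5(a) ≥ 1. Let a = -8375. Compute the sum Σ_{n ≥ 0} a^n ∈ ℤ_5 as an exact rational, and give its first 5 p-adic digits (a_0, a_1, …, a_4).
Σ a^n = 1/(1 − a) = 1/8376;  first 5 digits = (1, 0, 0, 3, 1)

v_5(a) = 3 ≥ 1, so the series converges in ℤ_5 to 1/(1 − a) = 1/(1 − (-8375)) = 1/8376. Expand this rational in ℤ_5: compute digits iteratively via d_i = x_i mod 5, x_{i+1} = (x_i − d_i)/5. The first 5 digits are (1, 0, 0, 3, 1).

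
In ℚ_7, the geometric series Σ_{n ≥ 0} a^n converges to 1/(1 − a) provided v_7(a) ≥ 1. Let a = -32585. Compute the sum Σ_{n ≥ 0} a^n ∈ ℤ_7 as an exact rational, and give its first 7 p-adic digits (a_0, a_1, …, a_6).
Σ a^n = 1/(1 − a) = 1/32586;  first 7 digits = (1, 0, 0, 3, 0, 5, 1)

v_7(a) = 3 ≥ 1, so the series converges in ℤ_7 to 1/(1 − a) = 1/(1 − (-32585)) = 1/32586. Expand this rational in ℤ_7: compute digits iteratively via d_i = x_i mod 7, x_{i+1} = (x_i − d_i)/7. The first 7 digits are (1, 0, 0, 3, 0, 5, 1).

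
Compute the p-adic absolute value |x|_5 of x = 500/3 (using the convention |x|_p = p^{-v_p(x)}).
|500/3|_5 = 1/125

Step 1 — compute v_5(x) by factoring powers of 5 out of the numerator and denominator: v_5(500/3) = 3. Step 2 — apply |x|_p = p^{-v_p(x)} = 5^{-3} = 1/125.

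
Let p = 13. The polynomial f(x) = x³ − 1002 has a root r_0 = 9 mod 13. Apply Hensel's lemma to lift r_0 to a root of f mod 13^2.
r_1 = 152 (mod 169)

Hensel: r_{i+1} = r_i − f(r_i)/f′(r_i) mod 13^{i+2}, where f′(x) = 3x². Iterate:
  r_0 = 9 (mod 13)
  r_1 = 152 (mod 169)
Final: r = 152 with f(r) ≡ 0 mod 13^2.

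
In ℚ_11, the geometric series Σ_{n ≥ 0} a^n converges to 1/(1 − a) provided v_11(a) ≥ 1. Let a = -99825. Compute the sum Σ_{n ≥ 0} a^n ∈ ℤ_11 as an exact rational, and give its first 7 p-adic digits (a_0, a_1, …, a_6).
Σ a^n = 1/(1 − a) = 1/99826;  first 7 digits = (1, 0, 0, 2, 4, 10, 3)

v_11(a) = 3 ≥ 1, so the series converges in ℤ_11 to 1/(1 − a) = 1/(1 − (-99825)) = 1/99826. Expand this rational in ℤ_11: compute digits iteratively via d_i = x_i mod 11, x_{i+1} = (x_i − d_i)/11. The first 7 digits are (1, 0, 0, 2, 4, 10, 3).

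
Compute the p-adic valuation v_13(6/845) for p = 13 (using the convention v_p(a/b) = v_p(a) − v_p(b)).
v_13(6/845) = -2

Factor powers of 13 from the numerator and denominator of the reduced fraction: 6 = 13^0 · 6 and 845 = 13^2 · 5. Apply v_p(a/b) = v_p(a) − v_p(b): v_13(6/845) = 0 − 2 = -2.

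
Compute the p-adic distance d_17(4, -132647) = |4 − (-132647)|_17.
d_17(4, -132647) = 1/4913

Step 1 — x − y = 4 − (-132647) = 132651. Step 2 — v_17(132651) = 3 (factor: 132651 = (17^3 · 27); the sign does not affect v_p). Step 3 — |x − y|_17 = 17^{-3} = 1/4913.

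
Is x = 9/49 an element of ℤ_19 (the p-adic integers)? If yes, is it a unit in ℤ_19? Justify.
x ∈ ℤ_19^× (unit); v_19(x) = 0

ℤ_19 = {x ∈ ℚ_19 : v_19(x) ≥ 0} and ℤ_19^× = {x ∈ ℤ_19 : v_19(x) = 0}. Here v_19(9/49) = v_19(num) − v_19(den) = 0; compare against these criteria.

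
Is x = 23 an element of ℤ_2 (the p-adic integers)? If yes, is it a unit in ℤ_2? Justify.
x ∈ ℤ_2^× (unit); v_2(x) = 0

ℤ_2 = {x ∈ ℚ_2 : v_2(x) ≥ 0} and ℤ_2^× = {x ∈ ℤ_2 : v_2(x) = 0}. Here v_2(23) = v_2(num) − v_2(den) = 0; compare against these criteria.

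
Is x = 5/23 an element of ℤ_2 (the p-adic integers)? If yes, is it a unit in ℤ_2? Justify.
x ∈ ℤ_2^× (unit); v_2(x) = 0

ℤ_2 = {x ∈ ℚ_2 : v_2(x) ≥ 0} and ℤ_2^× = {x ∈ ℤ_2 : v_2(x) = 0}. Here v_2(5/23) = v_2(num) − v_2(den) = 0; compare against these criteria.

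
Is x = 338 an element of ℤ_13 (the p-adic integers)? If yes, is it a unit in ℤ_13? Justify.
x ∈ ℤ_13 but not a unit; v_13(x) = 2 > 0

ℤ_13 = {x ∈ ℚ_13 : v_13(x) ≥ 0} and ℤ_13^× = {x ∈ ℤ_13 : v_13(x) = 0}. Here v_13(338) = v_13(num) − v_13(den) = 2; compare against these criteria.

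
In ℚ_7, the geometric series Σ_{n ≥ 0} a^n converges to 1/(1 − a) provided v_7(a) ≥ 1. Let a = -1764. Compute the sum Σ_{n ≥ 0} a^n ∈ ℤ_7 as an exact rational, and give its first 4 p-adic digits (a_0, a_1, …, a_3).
Σ a^n = 1/(1 − a) = 1/1765;  first 4 digits = (1, 0, 6, 1)

v_7(a) = 2 ≥ 1, so the series converges in ℤ_7 to 1/(1 − a) = 1/(1 − (-1764)) = 1/1765. Expand this rational in ℤ_7: compute digits iteratively via d_i = x_i mod 7, x_{i+1} = (x_i − d_i)/7. The first 4 digits are (1, 0, 6, 1).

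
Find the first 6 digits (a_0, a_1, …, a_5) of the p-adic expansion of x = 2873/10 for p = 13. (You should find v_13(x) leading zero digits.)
(a_0, …, a_5) = (0, 0, 3, 9, 11, 3)

v_13(2873/10) = 2, so a_0 = ... = a_1 = 0. Factor out: x = 13^2 · u with u = 17/10 a unit in ℤ_13. Expand u iteratively via a_{v+i} = u_i mod 13, u_{i+1} = (u_i − a_{v+i})/13:
  u_0 = 17/10;  a_2 = 3;  u_1 = (u_0 − 3)/13 = -1/10
  u_1 = -1/10;  a_3 = 9;  u_2 = (u_1 − 9)/13 = -7/10
  u_2 = -7/10;  a_4 = 11;  u_3 = (u_2 − 11)/13 = -9/10
  u_3 = -9/10;  a_5 = 3;  u_4 = (u_3 − 3)/13 = -3/10
Digits: (0, 0, 3, 9, 11, 3).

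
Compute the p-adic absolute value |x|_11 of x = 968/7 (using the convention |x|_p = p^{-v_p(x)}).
|968/7|_11 = 1/121

Step 1 — compute v_11(x) by factoring powers of 11 out of the numerator and denominator: v_11(968/7) = 2. Step 2 — apply |x|_p = p^{-v_p(x)} = 11^{-2} = 1/121.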